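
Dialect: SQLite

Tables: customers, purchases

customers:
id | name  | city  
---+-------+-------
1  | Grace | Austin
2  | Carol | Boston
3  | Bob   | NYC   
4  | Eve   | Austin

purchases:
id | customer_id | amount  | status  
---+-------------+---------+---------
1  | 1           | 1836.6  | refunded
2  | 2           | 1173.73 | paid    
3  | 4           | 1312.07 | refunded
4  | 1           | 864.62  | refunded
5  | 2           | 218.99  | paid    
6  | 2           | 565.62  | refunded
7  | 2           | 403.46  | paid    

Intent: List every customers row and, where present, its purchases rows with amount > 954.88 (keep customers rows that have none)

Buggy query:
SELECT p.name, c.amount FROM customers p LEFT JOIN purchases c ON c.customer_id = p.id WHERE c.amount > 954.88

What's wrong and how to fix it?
Bug: A WHERE condition on the right-hand table after LEFT JOIN drops unmatched parents

Fix: Move the right-table condition into the ON clause so unmatched parents are kept

Corrected query:
SELECT p.name, c.amount FROM customers p LEFT JOIN purchases c ON c.customer_id = p.id AND c.amount > 954.88

Result:
name  | amount 
------+--------
Grace | 1836.6 
Carol | 1173.73
Bob   | NULL   
Eve   | 1312.07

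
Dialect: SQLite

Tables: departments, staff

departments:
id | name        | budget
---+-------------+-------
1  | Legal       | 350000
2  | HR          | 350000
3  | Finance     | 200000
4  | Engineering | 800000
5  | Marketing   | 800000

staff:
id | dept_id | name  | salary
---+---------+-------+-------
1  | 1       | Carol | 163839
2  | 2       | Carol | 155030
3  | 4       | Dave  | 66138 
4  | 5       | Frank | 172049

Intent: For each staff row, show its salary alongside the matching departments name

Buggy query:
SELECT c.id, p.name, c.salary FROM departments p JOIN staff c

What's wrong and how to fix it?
Bug: Missing join condition: each staff row is matched to all departments rows instead of just its own

Fix: Specify the join condition linking the foreign key to the parent id

Corrected query:
SELECT c.id, p.name, c.salary FROM departments p JOIN staff c ON c.dept_id = p.id

Result:
id | name        | salary
---+-------------+-------
1  | Legal       | 163839
2  | HR          | 155030
3  | Engineering | 66138 
4  | Marketing   | 172049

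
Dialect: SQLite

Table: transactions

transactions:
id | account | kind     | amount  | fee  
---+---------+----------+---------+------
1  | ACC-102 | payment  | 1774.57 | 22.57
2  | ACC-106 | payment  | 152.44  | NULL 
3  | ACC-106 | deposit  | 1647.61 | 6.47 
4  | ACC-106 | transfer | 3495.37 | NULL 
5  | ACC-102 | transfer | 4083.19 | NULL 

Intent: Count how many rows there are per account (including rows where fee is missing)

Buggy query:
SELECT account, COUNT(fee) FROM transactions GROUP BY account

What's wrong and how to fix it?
Bug: COUNT(fee) skips NULLs, so groups with missing fee are undercounted

Fix: Replace COUNT(fee) with COUNT(*)

Corrected query:
SELECT account, COUNT(*) FROM transactions GROUP BY account

Result:
account | COUNT(*)
--------+---------
ACC-102 | 2       
ACC-106 | 3       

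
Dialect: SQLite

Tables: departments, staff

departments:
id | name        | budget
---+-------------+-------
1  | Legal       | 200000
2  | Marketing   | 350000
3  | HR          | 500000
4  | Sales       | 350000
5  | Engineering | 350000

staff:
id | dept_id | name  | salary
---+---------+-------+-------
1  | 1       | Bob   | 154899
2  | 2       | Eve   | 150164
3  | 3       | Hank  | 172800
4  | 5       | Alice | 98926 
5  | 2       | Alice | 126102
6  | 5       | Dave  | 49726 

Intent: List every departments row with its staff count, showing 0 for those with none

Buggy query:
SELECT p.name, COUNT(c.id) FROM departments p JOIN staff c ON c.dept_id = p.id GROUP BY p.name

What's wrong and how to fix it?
Bug: INNER JOIN drops departments rows that have no matching staff rows

Fix: Switch to LEFT JOIN to retain unmatched parent rows

Corrected query:
SELECT p.name, COUNT(c.id) FROM departments p LEFT JOIN staff c ON c.dept_id = p.id GROUP BY p.name

Result:
name        | COUNT(c.id)
------------+------------
Engineering | 2          
HR          | 1          
Legal       | 1          
Marketing   | 2          
Sales       | 0          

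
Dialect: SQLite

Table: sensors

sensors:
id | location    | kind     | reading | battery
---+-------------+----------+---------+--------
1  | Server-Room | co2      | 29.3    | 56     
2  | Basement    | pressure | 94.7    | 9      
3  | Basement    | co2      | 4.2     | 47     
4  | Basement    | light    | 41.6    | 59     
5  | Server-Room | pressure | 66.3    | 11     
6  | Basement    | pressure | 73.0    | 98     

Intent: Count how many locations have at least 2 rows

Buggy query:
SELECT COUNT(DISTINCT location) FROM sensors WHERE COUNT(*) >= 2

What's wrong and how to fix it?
Bug: WHERE filters individual rows, not groups, so a group-level COUNT is invalid there

Fix: Use a subquery that GROUPs and filters with HAVING, then count its rows

Corrected query:
SELECT COUNT(*) FROM (SELECT location FROM sensors GROUP BY location HAVING COUNT(*) >= 2)

Result:
COUNT(*)
--------
2       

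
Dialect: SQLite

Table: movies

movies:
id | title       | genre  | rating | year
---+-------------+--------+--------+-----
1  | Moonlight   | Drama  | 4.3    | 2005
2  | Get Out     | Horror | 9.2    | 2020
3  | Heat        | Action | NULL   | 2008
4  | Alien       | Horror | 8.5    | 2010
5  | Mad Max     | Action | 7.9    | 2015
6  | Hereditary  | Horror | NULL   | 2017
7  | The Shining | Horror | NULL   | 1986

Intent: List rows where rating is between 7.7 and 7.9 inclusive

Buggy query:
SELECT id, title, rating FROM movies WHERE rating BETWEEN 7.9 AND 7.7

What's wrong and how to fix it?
Bug: BETWEEN expects the lower bound first; with 7.9 AND 7.7 the range is empty

Fix: Write BETWEEN 7.7 AND 7.9

Corrected query:
SELECT id, title, rating FROM movies WHERE rating BETWEEN 7.7 AND 7.9

Result:
id | title   | rating
---+---------+-------
5  | Mad Max | 7.9   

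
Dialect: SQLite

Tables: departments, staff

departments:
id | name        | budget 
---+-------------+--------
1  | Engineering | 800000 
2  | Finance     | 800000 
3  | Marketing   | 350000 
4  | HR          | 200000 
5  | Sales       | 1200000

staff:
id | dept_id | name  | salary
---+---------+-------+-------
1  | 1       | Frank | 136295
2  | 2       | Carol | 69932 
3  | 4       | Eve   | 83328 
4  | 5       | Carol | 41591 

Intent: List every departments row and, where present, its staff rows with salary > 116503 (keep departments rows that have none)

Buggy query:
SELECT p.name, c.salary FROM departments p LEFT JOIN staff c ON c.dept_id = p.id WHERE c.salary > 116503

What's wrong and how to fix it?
Bug: A WHERE condition on the right-hand table after LEFT JOIN drops unmatched parents

Fix: Move the right-table condition into the ON clause so unmatched parents are kept

Corrected query:
SELECT p.name, c.salary FROM departments p LEFT JOIN staff c ON c.dept_id = p.id AND c.salary > 116503

Result:
name        | salary
------------+-------
Engineering | 136295
Finance     | NULL  
Marketing   | NULL  
HR          | NULL  
Sales       | NULL  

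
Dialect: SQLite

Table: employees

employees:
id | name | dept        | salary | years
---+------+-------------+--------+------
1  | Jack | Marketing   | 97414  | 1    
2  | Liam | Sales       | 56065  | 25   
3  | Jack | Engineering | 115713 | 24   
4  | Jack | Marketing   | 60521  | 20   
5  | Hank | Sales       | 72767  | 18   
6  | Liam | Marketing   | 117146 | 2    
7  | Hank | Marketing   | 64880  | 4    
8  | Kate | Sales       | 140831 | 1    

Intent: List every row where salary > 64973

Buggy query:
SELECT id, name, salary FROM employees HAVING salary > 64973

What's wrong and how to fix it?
Bug: HAVING filters the output of aggregation, but this query has no GROUP BY and no aggregate functions, so SQLite rejects it (HAVING clause on a non-aggregate query); the condition here is per row

Fix: Replace HAVING with WHERE since the condition applies to individual rows

Corrected query:
SELECT id, name, salary FROM employees WHERE salary > 64973

Result:
id | name | salary
---+------+-------
1  | Jack | 97414 
3  | Jack | 115713
5  | Hank | 72767 
6  | Liam | 117146
8  | Kate | 140831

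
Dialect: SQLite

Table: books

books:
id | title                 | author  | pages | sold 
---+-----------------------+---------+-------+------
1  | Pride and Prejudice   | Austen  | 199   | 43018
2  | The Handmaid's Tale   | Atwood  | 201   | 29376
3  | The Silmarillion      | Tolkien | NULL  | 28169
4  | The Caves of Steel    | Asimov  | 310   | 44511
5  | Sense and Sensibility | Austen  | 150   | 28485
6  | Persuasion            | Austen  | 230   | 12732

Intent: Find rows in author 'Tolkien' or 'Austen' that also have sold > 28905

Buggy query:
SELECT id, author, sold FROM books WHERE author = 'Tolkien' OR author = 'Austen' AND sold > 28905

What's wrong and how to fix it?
Bug: AND binds tighter than OR, so this parses as author = 'Tolkien' OR (author = 'Austen' AND sold > 28905)

Fix: Add parentheses around the OR so the AND applies to both alternatives

Corrected query:
SELECT id, author, sold FROM books WHERE (author = 'Tolkien' OR author = 'Austen') AND sold > 28905

Result:
id | author | sold 
---+--------+------
1  | Austen | 43018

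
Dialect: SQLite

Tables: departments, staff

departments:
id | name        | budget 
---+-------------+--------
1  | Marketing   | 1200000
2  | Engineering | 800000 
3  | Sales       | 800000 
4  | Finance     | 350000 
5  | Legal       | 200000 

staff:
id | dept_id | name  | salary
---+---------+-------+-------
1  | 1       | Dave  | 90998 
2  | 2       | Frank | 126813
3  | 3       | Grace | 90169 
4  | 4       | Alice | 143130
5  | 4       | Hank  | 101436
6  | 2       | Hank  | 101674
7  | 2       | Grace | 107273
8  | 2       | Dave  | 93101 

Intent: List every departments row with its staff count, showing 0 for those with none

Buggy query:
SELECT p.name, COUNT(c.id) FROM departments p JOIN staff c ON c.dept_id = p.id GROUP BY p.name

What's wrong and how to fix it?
Bug: An inner join excludes parents with zero children

Fix: Use LEFT JOIN so parents without children still appear (COUNT(c.id) gives 0)

Corrected query:
SELECT p.name, COUNT(c.id) FROM departments p LEFT JOIN staff c ON c.dept_id = p.id GROUP BY p.name

Result:
name        | COUNT(c.id)
------------+------------
Engineering | 4          
Finance     | 2          
Legal       | 0          
Marketing   | 1          
Sales       | 1          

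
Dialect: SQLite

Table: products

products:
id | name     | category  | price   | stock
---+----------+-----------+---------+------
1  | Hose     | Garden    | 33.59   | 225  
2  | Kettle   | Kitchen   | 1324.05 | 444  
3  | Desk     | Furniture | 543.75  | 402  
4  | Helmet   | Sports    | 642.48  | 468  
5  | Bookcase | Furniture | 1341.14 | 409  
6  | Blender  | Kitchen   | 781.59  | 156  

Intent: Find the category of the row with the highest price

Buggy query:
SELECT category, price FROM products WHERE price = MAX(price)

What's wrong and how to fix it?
Bug: MAX(price) is an aggregate and cannot be used directly in WHERE

Fix: Use a subquery: WHERE price = (SELECT MAX(price) FROM products)

Corrected query:
SELECT category, price FROM products WHERE price = (SELECT MAX(price) FROM products)

Result:
category  | price  
----------+--------
Furniture | 1341.14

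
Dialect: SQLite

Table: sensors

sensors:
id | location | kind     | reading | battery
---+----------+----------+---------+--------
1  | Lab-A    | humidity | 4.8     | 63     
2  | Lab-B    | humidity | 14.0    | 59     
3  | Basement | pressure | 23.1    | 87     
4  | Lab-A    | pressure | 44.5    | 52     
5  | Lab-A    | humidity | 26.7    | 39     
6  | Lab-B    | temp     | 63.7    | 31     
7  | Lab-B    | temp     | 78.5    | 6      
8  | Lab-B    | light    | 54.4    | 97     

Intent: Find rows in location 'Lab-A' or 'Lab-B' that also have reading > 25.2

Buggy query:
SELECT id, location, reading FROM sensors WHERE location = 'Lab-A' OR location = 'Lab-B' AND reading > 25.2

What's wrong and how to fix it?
Bug: Without parentheses, AND is evaluated before OR, so the reading filter only applies to the 'Lab-B' branch

Fix: Group the OR with parentheses (or use IN), then AND the threshold

Corrected query:
SELECT id, location, reading FROM sensors WHERE (location = 'Lab-A' OR location = 'Lab-B') AND reading > 25.2

Result:
id | location | reading
---+----------+--------
4  | Lab-A    | 44.5   
5  | Lab-A    | 26.7   
6  | Lab-B    | 63.7   
7  | Lab-B    | 78.5   
8  | Lab-B    | 54.4   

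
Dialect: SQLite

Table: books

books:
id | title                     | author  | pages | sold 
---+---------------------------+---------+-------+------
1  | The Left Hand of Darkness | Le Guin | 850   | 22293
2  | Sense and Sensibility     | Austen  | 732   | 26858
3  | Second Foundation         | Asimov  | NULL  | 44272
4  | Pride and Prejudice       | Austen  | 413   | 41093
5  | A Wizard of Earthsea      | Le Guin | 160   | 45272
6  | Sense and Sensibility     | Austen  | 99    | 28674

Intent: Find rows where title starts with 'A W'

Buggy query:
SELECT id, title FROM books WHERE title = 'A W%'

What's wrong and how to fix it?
Bug: '=' compares the literal string including the % character; pattern matching needs LIKE

Fix: Replace '=' with LIKE so 'A W%' is treated as a pattern

Corrected query:
SELECT id, title FROM books WHERE title LIKE 'A W%'

Result:
id | title               
---+---------------------
5  | A Wizard of Earthsea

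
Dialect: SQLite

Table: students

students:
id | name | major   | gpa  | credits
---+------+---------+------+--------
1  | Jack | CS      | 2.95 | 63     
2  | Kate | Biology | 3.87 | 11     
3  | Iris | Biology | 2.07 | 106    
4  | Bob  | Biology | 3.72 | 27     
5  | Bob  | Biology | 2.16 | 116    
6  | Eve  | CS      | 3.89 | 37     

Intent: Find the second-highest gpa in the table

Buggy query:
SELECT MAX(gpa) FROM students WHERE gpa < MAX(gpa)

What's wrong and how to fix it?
Bug: MAX(gpa) on the right of the comparison is an aggregate-in-WHERE error

Fix: Compute the overall MAX in a subquery, then take MAX of rows below it

Corrected query:
SELECT MAX(gpa) FROM students WHERE gpa < (SELECT MAX(gpa) FROM students)

Result:
MAX(gpa)
--------
3.87    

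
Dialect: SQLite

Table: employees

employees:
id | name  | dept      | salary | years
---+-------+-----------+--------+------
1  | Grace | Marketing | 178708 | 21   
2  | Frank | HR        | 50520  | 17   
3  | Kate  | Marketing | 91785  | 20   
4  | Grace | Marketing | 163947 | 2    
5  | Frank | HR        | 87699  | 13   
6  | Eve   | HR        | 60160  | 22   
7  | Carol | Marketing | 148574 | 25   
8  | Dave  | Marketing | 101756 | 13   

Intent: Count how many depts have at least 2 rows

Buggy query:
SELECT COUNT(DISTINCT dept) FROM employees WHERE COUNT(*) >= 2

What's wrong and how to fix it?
Bug: WHERE filters individual rows, not groups, so a group-level COUNT is invalid there

Fix: Group first with HAVING COUNT(*) >= 2, then COUNT the resulting groups

Corrected query:
SELECT COUNT(*) FROM (SELECT dept FROM employees GROUP BY dept HAVING COUNT(*) >= 2)

Result:
COUNT(*)
--------
2       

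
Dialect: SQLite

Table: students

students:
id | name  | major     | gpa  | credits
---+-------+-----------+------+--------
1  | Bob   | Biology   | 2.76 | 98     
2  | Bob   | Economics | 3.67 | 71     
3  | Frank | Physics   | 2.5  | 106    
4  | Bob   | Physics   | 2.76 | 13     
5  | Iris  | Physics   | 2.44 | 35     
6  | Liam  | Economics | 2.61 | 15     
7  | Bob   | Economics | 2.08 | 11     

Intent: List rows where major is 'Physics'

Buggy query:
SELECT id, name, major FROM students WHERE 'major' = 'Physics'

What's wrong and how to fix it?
Bug: 'major' in single quotes is a string literal, not the column; the comparison is literal-vs-literal and never true

Fix: Reference the column as major without single quotes

Corrected query:
SELECT id, name, major FROM students WHERE major = 'Physics'

Result:
id | name  | major  
---+-------+--------
3  | Frank | Physics
4  | Bob   | Physics
5  | Iris  | Physics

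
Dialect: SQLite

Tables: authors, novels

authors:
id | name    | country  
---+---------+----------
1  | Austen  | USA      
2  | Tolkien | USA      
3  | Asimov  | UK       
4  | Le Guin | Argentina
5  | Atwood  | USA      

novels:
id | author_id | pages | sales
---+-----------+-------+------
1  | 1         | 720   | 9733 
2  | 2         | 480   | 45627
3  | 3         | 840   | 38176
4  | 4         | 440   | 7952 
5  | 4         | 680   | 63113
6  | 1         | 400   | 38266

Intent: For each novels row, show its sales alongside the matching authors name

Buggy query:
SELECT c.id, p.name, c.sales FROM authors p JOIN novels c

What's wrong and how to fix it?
Bug: Missing join condition: each novels row is matched to all authors rows instead of just its own

Fix: Add ON c.author_id = p.id to the JOIN

Corrected query:
SELECT c.id, p.name, c.sales FROM authors p JOIN novels c ON c.author_id = p.id

Result:
id | name    | sales
---+---------+------
1  | Austen  | 9733 
2  | Tolkien | 45627
3  | Asimov  | 38176
4  | Le Guin | 7952 
5  | Le Guin | 63113
6  | Austen  | 38266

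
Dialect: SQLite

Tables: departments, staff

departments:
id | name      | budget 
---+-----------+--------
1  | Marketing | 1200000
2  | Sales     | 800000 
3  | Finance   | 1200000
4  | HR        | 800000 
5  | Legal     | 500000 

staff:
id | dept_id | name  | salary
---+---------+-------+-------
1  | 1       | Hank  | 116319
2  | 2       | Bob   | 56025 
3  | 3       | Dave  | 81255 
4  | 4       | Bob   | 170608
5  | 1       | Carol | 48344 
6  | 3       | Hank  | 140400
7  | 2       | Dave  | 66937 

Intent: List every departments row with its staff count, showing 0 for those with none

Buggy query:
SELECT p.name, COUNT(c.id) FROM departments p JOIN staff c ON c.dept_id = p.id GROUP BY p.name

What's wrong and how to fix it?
Bug: An inner join excludes parents with zero children

Fix: Switch to LEFT JOIN to retain unmatched parent rows

Corrected query:
SELECT p.name, COUNT(c.id) FROM departments p LEFT JOIN staff c ON c.dept_id = p.id GROUP BY p.name

Result:
name      | COUNT(c.id)
----------+------------
Finance   | 2          
HR        | 1          
Legal     | 0          
Marketing | 2          
Sales     | 2          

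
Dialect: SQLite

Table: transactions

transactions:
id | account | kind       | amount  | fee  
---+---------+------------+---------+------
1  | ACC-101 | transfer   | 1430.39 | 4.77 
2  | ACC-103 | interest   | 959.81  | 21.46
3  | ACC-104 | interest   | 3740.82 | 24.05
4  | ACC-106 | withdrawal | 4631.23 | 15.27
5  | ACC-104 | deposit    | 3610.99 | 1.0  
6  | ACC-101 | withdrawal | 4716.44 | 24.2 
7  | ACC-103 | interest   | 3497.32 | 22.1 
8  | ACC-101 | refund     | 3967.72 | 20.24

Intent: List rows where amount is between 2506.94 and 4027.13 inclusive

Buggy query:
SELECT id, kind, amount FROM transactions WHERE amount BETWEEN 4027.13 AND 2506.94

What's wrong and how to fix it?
Bug: BETWEEN expects the lower bound first; with 4027.13 AND 2506.94 the range is empty

Fix: Swap the bounds so the smaller value comes first

Corrected query:
SELECT id, kind, amount FROM transactions WHERE amount BETWEEN 2506.94 AND 4027.13

Result:
id | kind     | amount 
---+----------+--------
3  | interest | 3740.82
5  | deposit  | 3610.99
7  | interest | 3497.32
8  | refund   | 3967.72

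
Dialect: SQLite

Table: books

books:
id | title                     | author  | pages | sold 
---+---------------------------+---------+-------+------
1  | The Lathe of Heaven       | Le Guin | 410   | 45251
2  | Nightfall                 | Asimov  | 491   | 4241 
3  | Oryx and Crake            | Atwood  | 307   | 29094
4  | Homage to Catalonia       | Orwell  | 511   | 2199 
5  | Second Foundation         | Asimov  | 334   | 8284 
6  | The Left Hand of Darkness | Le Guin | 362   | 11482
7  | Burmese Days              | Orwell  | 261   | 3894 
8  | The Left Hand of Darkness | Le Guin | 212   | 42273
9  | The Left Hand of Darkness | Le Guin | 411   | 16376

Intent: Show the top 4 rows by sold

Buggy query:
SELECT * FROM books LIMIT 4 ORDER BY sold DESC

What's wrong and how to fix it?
Bug: LIMIT must come after ORDER BY

Fix: Sort with ORDER BY, then apply LIMIT

Corrected query:
SELECT * FROM books ORDER BY sold DESC LIMIT 4

Result:
id | title                     | author  | pages | sold 
---+---------------------------+---------+-------+------
1  | The Lathe of Heaven       | Le Guin | 410   | 45251
8  | The Left Hand of Darkness | Le Guin | 212   | 42273
3  | Oryx and Crake            | Atwood  | 307   | 29094
9  | The Left Hand of Darkness | Le Guin | 411   | 16376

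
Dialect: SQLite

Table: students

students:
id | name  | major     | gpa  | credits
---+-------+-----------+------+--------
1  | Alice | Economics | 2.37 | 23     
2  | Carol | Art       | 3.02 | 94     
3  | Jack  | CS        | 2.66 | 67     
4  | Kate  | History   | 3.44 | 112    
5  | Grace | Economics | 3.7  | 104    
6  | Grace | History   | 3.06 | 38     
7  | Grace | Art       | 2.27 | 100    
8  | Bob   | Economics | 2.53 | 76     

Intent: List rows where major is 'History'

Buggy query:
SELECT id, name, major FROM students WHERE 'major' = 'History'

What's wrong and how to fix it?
Bug: Single quotes denote string literals in SQL; the column name is being compared as a constant string

Fix: Reference the column as major without single quotes

Corrected query:
SELECT id, name, major FROM students WHERE major = 'History'

Result:
id | name  | major  
---+-------+--------
4  | Kate  | History
6  | Grace | History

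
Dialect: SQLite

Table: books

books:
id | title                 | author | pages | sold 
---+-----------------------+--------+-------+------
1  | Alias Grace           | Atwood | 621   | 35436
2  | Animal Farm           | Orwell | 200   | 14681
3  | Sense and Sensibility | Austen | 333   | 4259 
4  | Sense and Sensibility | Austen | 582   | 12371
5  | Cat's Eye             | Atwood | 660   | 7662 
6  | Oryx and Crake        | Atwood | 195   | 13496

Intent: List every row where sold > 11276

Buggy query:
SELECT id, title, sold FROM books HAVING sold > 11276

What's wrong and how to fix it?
Bug: HAVING filters the output of aggregation, but this query has no GROUP BY and no aggregate functions, so SQLite rejects it (HAVING clause on a non-aggregate query); the condition here is per row

Fix: Replace HAVING with WHERE since the condition applies to individual rows

Corrected query:
SELECT id, title, sold FROM books WHERE sold > 11276

Result:
id | title                 | sold 
---+-----------------------+------
1  | Alias Grace           | 35436
2  | Animal Farm           | 14681
4  | Sense and Sensibility | 12371
6  | Oryx and Crake        | 13496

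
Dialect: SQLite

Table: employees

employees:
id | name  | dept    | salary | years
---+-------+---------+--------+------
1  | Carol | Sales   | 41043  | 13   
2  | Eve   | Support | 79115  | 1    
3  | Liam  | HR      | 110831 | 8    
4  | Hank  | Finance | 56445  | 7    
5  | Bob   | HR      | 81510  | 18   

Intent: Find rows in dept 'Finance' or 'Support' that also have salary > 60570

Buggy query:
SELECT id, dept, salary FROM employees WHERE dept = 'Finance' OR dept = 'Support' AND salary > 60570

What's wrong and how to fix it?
Bug: AND binds tighter than OR, so this parses as dept = 'Finance' OR (dept = 'Support' AND salary > 60570)

Fix: Group the OR with parentheses (or use IN), then AND the threshold

Corrected query:
SELECT id, dept, salary FROM employees WHERE (dept = 'Finance' OR dept = 'Support') AND salary > 60570

Result:
id | dept    | salary
---+---------+-------
2  | Support | 79115 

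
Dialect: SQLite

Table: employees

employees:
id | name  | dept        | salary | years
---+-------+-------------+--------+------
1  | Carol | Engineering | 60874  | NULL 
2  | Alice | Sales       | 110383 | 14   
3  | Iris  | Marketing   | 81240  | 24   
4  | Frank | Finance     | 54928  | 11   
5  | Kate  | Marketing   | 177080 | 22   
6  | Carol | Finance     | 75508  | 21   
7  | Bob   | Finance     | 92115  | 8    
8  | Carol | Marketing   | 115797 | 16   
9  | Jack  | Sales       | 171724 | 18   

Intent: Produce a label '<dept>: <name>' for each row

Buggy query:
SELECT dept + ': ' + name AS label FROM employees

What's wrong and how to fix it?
Bug: SQLite uses || for string concatenation; + coerces text to numbers (yielding 0)

Fix: Use the || operator for string concatenation

Corrected query:
SELECT dept || ': ' || name AS label FROM employees

Result:
label             
------------------
Engineering: Carol
Sales: Alice      
Marketing: Iris   
Finance: Frank    
Marketing: Kate   
Finance: Carol    
Finance: Bob      
Marketing: Carol  
Sales: Jack       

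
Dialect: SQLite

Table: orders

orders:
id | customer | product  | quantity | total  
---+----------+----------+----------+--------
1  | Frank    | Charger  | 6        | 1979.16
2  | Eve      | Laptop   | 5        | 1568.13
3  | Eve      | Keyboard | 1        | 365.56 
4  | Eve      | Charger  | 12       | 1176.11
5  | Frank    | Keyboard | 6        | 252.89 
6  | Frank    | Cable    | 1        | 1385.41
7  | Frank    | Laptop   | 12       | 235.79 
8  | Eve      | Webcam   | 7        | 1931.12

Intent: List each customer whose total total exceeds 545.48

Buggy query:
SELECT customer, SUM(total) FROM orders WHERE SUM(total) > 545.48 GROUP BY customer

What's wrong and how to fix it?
Bug: WHERE runs before GROUP BY, so aggregates aren't available there

Fix: Use HAVING (which filters groups after aggregation) instead of WHERE

Corrected query:
SELECT customer, SUM(total) FROM orders GROUP BY customer HAVING SUM(total) > 545.48

Result:
customer | SUM(total)
---------+-----------
Eve      | 5040.92   
Frank    | 3853.25   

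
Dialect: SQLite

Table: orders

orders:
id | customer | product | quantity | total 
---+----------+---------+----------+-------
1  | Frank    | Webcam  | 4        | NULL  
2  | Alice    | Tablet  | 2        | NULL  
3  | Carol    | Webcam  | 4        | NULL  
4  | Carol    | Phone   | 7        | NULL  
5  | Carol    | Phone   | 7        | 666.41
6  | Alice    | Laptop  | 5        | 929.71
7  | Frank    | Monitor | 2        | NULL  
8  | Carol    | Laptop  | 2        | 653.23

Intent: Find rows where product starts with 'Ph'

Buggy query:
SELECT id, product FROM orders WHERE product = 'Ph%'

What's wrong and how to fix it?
Bug: Wildcards only work with LIKE; '=' treats '%' as a literal character

Fix: Replace '=' with LIKE so 'Ph%' is treated as a pattern

Corrected query:
SELECT id, product FROM orders WHERE product LIKE 'Ph%'

Result:
id | product
---+--------
4  | Phone  
5  | Phone  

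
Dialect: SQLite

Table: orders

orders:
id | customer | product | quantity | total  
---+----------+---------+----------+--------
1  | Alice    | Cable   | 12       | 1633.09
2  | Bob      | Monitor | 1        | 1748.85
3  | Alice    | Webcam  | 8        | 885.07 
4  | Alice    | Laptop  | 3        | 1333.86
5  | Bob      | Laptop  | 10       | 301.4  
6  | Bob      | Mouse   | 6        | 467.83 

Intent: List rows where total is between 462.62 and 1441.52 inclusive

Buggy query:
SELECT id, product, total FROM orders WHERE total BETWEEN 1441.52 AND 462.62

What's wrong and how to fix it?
Bug: BETWEEN expects the lower bound first; with 1441.52 AND 462.62 the range is empty

Fix: Write BETWEEN 462.62 AND 1441.52

Corrected query:
SELECT id, product, total FROM orders WHERE total BETWEEN 462.62 AND 1441.52

Result:
id | product | total  
---+---------+--------
3  | Webcam  | 885.07 
4  | Laptop  | 1333.86
6  | Mouse   | 467.83 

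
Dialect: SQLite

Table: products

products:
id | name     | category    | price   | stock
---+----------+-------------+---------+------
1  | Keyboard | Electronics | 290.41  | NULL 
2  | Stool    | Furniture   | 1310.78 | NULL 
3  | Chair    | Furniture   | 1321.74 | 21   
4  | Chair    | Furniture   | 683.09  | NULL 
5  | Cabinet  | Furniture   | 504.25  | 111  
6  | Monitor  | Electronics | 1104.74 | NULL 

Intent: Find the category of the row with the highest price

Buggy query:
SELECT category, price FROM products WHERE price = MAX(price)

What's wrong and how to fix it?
Bug: MAX(price) is an aggregate and cannot be used directly in WHERE

Fix: Use a subquery: WHERE price = (SELECT MAX(price) FROM products)

Corrected query:
SELECT category, price FROM products WHERE price = (SELECT MAX(price) FROM products)

Result:
category  | price  
----------+--------
Furniture | 1321.74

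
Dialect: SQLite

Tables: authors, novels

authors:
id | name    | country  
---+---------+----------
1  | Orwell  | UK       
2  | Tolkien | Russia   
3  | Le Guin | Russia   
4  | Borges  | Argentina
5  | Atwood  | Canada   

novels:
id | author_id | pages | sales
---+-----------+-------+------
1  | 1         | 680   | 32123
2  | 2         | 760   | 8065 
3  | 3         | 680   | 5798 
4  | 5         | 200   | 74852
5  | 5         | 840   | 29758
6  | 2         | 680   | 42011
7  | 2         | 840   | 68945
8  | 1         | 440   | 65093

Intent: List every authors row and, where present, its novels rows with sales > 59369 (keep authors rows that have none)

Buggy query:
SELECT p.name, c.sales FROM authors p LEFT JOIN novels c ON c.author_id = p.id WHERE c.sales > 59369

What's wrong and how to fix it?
Bug: Filtering c.sales in WHERE discards the NULL rows produced by LEFT JOIN, turning it into an inner join

Fix: Move the right-table condition into the ON clause so unmatched parents are kept

Corrected query:
SELECT p.name, c.sales FROM authors p LEFT JOIN novels c ON c.author_id = p.id AND c.sales > 59369

Result:
name    | sales
--------+------
Orwell  | 65093
Tolkien | 68945
Le Guin | NULL 
Borges  | NULL 
Atwood  | 74852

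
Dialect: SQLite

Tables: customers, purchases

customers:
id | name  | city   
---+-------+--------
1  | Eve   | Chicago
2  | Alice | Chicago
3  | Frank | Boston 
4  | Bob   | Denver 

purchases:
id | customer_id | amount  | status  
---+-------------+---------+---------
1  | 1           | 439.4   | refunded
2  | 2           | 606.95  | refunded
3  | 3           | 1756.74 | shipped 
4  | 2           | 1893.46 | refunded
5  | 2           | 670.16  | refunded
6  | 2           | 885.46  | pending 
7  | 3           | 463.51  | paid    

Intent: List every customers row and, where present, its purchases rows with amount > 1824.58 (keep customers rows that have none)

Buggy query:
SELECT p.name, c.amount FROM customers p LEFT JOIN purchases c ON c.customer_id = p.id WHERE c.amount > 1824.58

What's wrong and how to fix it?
Bug: Filtering c.amount in WHERE discards the NULL rows produced by LEFT JOIN, turning it into an inner join

Fix: Move the right-table condition into the ON clause so unmatched parents are kept

Corrected query:
SELECT p.name, c.amount FROM customers p LEFT JOIN purchases c ON c.customer_id = p.id AND c.amount > 1824.58

Result:
name  | amount 
------+--------
Eve   | NULL   
Alice | 1893.46
Frank | NULL   
Bob   | NULL   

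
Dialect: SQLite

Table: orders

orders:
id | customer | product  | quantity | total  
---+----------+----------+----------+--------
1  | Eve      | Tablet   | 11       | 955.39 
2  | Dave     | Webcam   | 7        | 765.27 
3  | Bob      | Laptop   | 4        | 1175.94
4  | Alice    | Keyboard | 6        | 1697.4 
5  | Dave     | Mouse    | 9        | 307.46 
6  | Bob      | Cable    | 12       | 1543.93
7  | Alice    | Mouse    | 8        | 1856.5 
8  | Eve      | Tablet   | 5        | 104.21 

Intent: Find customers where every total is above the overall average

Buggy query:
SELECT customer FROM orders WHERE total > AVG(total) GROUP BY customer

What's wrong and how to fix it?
Bug: AVG() is an aggregate; it can't sit directly in WHERE

Fix: Compute the overall average in a scalar subquery and compare each group's MIN against it in HAVING

Corrected query:
SELECT customer FROM orders GROUP BY customer HAVING MIN(total) > (SELECT AVG(total) FROM orders)

Result:
customer
--------
Alice   
Bob     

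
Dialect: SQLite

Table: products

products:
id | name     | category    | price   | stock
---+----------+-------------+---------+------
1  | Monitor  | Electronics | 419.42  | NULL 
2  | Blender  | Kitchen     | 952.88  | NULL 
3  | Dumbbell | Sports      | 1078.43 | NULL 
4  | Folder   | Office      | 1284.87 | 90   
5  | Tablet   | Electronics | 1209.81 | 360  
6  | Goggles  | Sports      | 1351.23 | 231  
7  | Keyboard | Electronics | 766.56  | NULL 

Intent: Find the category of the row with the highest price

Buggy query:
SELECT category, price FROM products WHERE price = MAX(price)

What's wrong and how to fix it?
Bug: WHERE is evaluated per row; an aggregate over the whole table isn't defined there

Fix: Use a subquery: WHERE price = (SELECT MAX(price) FROM products)

Corrected query:
SELECT category, price FROM products WHERE price = (SELECT MAX(price) FROM products)

Result:
category | price  
---------+--------
Sports   | 1351.23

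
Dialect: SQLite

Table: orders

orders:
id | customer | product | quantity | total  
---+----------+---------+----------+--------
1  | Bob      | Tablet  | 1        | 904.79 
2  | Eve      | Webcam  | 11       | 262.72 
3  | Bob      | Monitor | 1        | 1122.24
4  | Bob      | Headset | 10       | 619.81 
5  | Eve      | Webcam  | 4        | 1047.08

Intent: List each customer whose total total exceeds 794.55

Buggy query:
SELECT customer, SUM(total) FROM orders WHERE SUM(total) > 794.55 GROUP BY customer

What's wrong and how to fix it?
Bug: WHERE runs before GROUP BY, so aggregates aren't available there

Fix: Move the aggregate condition to a HAVING clause

Corrected query:
SELECT customer, SUM(total) FROM orders GROUP BY customer HAVING SUM(total) > 794.55

Result:
customer | SUM(total)
---------+-----------
Bob      | 2646.84   
Eve      | 1309.8    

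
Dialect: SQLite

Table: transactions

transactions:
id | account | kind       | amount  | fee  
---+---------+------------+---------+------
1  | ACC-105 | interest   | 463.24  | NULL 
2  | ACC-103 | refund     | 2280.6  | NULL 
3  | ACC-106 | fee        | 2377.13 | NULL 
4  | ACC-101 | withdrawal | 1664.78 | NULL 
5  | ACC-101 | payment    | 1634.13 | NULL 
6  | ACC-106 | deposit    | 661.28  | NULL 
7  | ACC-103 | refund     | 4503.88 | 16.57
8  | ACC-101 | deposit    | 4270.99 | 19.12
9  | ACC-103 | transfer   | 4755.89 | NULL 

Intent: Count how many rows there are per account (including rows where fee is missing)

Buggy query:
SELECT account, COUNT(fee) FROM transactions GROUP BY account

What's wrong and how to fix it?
Bug: COUNT(fee) skips NULLs, so groups with missing fee are undercounted

Fix: Replace COUNT(fee) with COUNT(*)

Corrected query:
SELECT account, COUNT(*) FROM transactions GROUP BY account

Result:
account | COUNT(*)
--------+---------
ACC-101 | 3       
ACC-103 | 3       
ACC-105 | 1       
ACC-106 | 2       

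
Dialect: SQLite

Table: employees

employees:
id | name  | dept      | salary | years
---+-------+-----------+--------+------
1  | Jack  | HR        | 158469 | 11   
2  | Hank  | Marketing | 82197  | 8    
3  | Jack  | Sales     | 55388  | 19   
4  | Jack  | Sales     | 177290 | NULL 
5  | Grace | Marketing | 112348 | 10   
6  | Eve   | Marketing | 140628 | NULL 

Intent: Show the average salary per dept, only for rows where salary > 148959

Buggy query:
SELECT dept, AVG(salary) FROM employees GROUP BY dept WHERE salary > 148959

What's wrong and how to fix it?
Bug: WHERE cannot follow GROUP BY

Fix: Place WHERE between FROM and GROUP BY

Corrected query:
SELECT dept, AVG(salary) FROM employees WHERE salary > 148959 GROUP BY dept

Result:
dept  | AVG(salary)
------+------------
HR    | 158469     
Sales | 177290     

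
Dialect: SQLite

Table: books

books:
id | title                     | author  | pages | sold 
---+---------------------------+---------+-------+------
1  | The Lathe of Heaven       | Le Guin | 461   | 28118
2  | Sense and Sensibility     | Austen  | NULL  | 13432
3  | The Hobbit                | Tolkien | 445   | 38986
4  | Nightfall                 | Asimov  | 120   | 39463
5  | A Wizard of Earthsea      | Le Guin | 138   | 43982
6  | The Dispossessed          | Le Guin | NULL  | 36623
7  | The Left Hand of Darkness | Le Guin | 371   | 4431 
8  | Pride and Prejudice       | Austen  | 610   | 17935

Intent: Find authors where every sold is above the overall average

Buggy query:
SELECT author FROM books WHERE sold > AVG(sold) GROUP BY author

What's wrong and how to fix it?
Bug: AVG() is an aggregate; it can't sit directly in WHERE

Fix: Use a subquery for AVG and a HAVING MIN(...) filter so the condition holds for every row in the group

Corrected query:
SELECT author FROM books GROUP BY author HAVING MIN(sold) > (SELECT AVG(sold) FROM books)

Result:
author 
-------
Asimov 
Tolkien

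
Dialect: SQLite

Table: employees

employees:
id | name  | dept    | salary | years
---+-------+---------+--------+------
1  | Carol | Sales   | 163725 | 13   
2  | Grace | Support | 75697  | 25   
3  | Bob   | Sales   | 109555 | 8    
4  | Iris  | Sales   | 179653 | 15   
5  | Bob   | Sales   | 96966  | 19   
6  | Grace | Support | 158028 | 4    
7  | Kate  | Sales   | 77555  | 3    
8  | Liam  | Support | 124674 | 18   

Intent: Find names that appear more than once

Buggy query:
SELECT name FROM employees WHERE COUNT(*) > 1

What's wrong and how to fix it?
Bug: COUNT(*) is an aggregate and cannot be used in WHERE

Fix: Group first, then use HAVING for the count condition

Corrected query:
SELECT name FROM employees GROUP BY name HAVING COUNT(*) > 1

Result:
name 
-----
Bob  
Grace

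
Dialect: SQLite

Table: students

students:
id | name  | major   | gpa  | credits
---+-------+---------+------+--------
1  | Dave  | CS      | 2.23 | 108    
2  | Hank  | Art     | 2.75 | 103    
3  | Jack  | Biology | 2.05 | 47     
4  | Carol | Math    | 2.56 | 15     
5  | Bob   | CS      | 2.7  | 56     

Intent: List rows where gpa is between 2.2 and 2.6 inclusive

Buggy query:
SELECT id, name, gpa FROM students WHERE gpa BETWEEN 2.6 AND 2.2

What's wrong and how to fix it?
Bug: BETWEEN expects the lower bound first; with 2.6 AND 2.2 the range is empty

Fix: Swap the bounds so the smaller value comes first

Corrected query:
SELECT id, name, gpa FROM students WHERE gpa BETWEEN 2.2 AND 2.6

Result:
id | name  | gpa 
---+-------+-----
1  | Dave  | 2.23
4  | Carol | 2.56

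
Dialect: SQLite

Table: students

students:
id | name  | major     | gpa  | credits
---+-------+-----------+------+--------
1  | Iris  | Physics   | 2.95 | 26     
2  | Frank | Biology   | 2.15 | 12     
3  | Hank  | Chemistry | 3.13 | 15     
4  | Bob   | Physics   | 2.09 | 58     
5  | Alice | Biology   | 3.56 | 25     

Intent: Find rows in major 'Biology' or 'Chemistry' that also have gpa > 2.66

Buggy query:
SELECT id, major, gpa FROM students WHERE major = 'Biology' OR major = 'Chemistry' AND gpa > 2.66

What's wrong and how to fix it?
Bug: AND binds tighter than OR, so this parses as major = 'Biology' OR (major = 'Chemistry' AND gpa > 2.66)

Fix: Group the OR with parentheses (or use IN), then AND the threshold

Corrected query:
SELECT id, major, gpa FROM students WHERE (major = 'Biology' OR major = 'Chemistry') AND gpa > 2.66

Result:
id | major     | gpa 
---+-----------+-----
3  | Chemistry | 3.13
5  | Biology   | 3.56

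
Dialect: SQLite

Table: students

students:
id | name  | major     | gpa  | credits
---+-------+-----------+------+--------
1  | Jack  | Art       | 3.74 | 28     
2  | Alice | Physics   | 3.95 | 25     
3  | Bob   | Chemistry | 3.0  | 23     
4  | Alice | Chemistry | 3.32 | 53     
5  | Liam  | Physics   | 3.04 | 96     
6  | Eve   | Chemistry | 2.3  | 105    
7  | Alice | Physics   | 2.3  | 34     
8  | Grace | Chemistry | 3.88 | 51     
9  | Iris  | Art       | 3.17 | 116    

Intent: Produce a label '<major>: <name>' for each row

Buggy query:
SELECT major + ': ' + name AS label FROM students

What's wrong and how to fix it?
Bug: SQLite uses || for string concatenation; + coerces text to numbers (yielding 0)

Fix: Use the || operator for string concatenation

Corrected query:
SELECT major || ': ' || name AS label FROM students

Result:
label           
----------------
Art: Jack       
Physics: Alice  
Chemistry: Bob  
Chemistry: Alice
Physics: Liam   
Chemistry: Eve  
Physics: Alice  
Chemistry: Grace
Art: Iris       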